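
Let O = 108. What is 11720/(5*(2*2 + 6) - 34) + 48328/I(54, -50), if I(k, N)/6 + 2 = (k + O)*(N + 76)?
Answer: 9275639/12630 ≈ 734.41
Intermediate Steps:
I(k, N) = -12 + 6*(76 + N)*(108 + k) (I(k, N) = -12 + 6*((k + 108)*(N + 76)) = -12 + 6*((108 + k)*(76 + N)) = -12 + 6*((76 + N)*(108 + k)) = -12 + 6*(76 + N)*(108 + k))
11720/(5*(2*2 + 6) - 34) + 48328/I(54, -50) = 11720/(5*(2*2 + 6) - 34) + 48328/(49236 + 456*54 + 648*(-50) + 6*(-50)*54) = 11720/(5*(4 + 6) - 34) + 48328/(49236 + 24624 - 32400 - 16200) = 11720/(5*10 - 34) + 48328/25260 = 11720/(50 - 34) + 48328*(1/25260) = 11720/16 + 12082/6315 = 11720*(1/16) + 12082/6315 = 1465/2 + 12082/6315 = 9275639/12630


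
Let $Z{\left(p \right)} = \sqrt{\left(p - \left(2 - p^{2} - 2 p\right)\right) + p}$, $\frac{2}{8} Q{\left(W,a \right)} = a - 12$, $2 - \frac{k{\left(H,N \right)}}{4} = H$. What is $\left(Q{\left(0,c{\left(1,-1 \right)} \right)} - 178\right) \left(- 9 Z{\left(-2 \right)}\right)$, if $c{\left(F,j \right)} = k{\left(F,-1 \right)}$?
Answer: $1890 i \sqrt{6} \approx 4629.5 i$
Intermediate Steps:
$k{\left(H,N \right)} = 8 - 4 H$
$c{\left(F,j \right)} = 8 - 4 F$
$Q{\left(W,a \right)} = -48 + 4 a$ ($Q{\left(W,a \right)} = 4 \left(a - 12\right) = 4 \left(-12 + a\right) = -48 + 4 a$)
$Z{\left(p \right)} = \sqrt{-2 + p^{2} + 4 p}$ ($Z{\left(p \right)} = \sqrt{\left(p + \left(-2 + p^{2} + 2 p\right)\right) + p} = \sqrt{\left(-2 + p^{2} + 3 p\right) + p} = \sqrt{-2 + p^{2} + 4 p}$)
$\left(Q{\left(0,c{\left(1,-1 \right)} \right)} - 178\right) \left(- 9 Z{\left(-2 \right)}\right) = \left(\left(-48 + 4 \left(8 - 4\right)\right) - 178\right) \left(- 9 \sqrt{-2 + \left(-2\right)^{2} + 4 \left(-2\right)}\right) = \left(\left(-48 + 4 \left(8 - 4\right)\right) - 178\right) \left(- 9 \sqrt{-2 + 4 - 8}\right) = \left(\left(-48 + 4 \cdot 4\right) - 178\right) \left(- 9 \sqrt{-6}\right) = \left(\left(-48 + 16\right) - 178\right) \left(- 9 i \sqrt{6}\right) = \left(-32 - 178\right) \left(- 9 i \sqrt{6}\right) = - 210 \left(- 9 i \sqrt{6}\right) = 1890 i \sqrt{6}$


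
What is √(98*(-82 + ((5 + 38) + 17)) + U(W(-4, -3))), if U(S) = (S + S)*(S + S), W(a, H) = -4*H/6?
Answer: 2*I*√535 ≈ 46.26*I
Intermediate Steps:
W(a, H) = -2*H/3 (W(a, H) = -4*H*(⅙) = -2*H/3)
U(S) = 4*S² (U(S) = (2*S)*(2*S) = 4*S²)
√(98*(-82 + ((5 + 38) + 17)) + U(W(-4, -3))) = √(98*(-82 + ((5 + 38) + 17)) + 4*(-⅔*(-3))²) = √(98*(-82 + (43 + 17)) + 4*2²) = √(98*(-82 + 60) + 4*4) = √(98*(-22) + 16) = √(-2156 + 16) = √(-2140) = 2*I*√535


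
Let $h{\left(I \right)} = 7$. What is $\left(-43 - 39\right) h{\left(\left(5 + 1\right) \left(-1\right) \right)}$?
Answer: $-574$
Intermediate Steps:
$\left(-43 - 39\right) h{\left(\left(5 + 1\right) \left(-1\right) \right)} = \left(-43 - 39\right) 7 = \left(-82\right) 7 = -574$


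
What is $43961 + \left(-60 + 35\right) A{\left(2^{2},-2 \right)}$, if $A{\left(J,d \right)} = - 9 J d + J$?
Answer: $42061$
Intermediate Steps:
$A{\left(J,d \right)} = J - 9 J d$ ($A{\left(J,d \right)} = - 9 J d + J = J - 9 J d$)
$43961 + \left(-60 + 35\right) A{\left(2^{2},-2 \right)} = 43961 + \left(-60 + 35\right) 2^{2} \left(1 - -18\right) = 43961 - 25 \cdot 4 \left(1 + 18\right) = 43961 - 25 \cdot 4 \cdot 19 = 43961 - 1900 = 42061$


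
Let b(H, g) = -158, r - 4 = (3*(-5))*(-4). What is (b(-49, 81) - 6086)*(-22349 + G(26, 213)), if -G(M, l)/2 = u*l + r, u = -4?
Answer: 129706612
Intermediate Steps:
r = 64 (r = 4 + (3*(-5))*(-4) = 4 - 15*(-4) = 4 + 60 = 64)
G(M, l) = -128 + 8*l (G(M, l) = -2*(-4*l + 64) = -2*(64 - 4*l) = -128 + 8*l)
(b(-49, 81) - 6086)*(-22349 + G(26, 213)) = (-158 - 6086)*(-22349 + (-128 + 8*213)) = -6244*(-22349 + (-128 + 1704)) = -6244*(-22349 + 1576) = -6244*(-20773) = 129706612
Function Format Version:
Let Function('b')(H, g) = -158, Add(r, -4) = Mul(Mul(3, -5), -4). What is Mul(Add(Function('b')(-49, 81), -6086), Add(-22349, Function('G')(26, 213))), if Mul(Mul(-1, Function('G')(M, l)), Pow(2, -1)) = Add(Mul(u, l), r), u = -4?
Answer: 129706612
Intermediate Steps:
r = 64 (r = Add(4, Mul(Mul(3, -5), -4)) = Add(4, Mul(-15, -4)) = Add(4, 60) = 64)
Function('G')(M, l) = Add(-128, Mul(8, l)) (Function('G')(M, l) = Mul(-2, Add(Mul(-4, l), 64)) = Mul(-2, Add(64, Mul(-4, l))) = Add(-128, Mul(8, l)))
Mul(Add(Function('b')(-49, 81), -6086), Add(-22349, Function('G')(26, 213))) = Mul(Add(-158, -6086), Add(-22349, Add(-128, Mul(8, 213)))) = Mul(-6244, Add(-22349, Add(-128, 1704))) = Mul(-6244, Add(-22349, 1576)) = Mul(-6244, -20773) = 129706612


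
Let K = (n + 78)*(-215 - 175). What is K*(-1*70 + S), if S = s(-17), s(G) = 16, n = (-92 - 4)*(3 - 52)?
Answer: 100708920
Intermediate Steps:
n = 4704 (n = -96*(-49) = 4704)
K = -1864980 (K = (4704 + 78)*(-215 - 175) = 4782*(-390) = -1864980)
S = 16
K*(-1*70 + S) = -1864980*(-1*70 + 16) = -1864980*(-70 + 16) = -1864980*(-54) = 100708920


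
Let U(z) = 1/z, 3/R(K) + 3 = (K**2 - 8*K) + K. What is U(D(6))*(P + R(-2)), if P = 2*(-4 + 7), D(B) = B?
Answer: 31/30 ≈ 1.0333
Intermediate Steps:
R(K) = 3/(-3 + K**2 - 7*K) (R(K) = 3/(-3 + ((K**2 - 8*K) + K)) = 3/(-3 + (K**2 - 7*K)) = 3/(-3 + K**2 - 7*K))
U(z) = 1/z
P = 6 (P = 2*3 = 6)
U(D(6))*(P + R(-2)) = (6 + 3/(-3 + (-2)**2 - 7*(-2)))/6 = (6 + 3/(-3 + 4 + 14))/6 = (6 + 3/15)/6 = (6 + 3*(1/15))/6 = (6 + 1/5)/6 = (1/6)*(31/5) = 31/30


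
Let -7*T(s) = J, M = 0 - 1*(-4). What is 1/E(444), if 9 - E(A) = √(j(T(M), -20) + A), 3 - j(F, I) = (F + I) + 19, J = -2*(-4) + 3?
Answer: -21/860 - √22029/2580 ≈ -0.081946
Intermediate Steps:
M = 4 (M = 0 + 4 = 4)
J = 11 (J = 8 + 3 = 11)
T(s) = -11/7 (T(s) = -⅐*11 = -11/7)
j(F, I) = -16 - F - I (j(F, I) = 3 - ((F + I) + 19) = 3 - (19 + F + I) = 3 + (-19 - F - I) = -16 - F - I)
E(A) = 9 - √(39/7 + A) (E(A) = 9 - √((-16 - 1*(-11/7) - 1*(-20)) + A) = 9 - √((-16 + 11/7 + 20) + A) = 9 - √(39/7 + A))
1/E(444) = 1/(9 - √(273 + 49*444)/7) = 1/(9 - √(273 + 21756)/7) = 1/(9 - √22029/7)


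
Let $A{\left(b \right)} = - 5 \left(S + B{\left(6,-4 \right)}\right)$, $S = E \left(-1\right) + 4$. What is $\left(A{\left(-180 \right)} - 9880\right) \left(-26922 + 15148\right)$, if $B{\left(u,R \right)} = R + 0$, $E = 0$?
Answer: $116327120$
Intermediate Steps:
$B{\left(u,R \right)} = R$
$S = 4$ ($S = 0 \left(-1\right) + 4 = 0 + 4 = 4$)
$A{\left(b \right)} = 0$ ($A{\left(b \right)} = - 5 \left(4 - 4\right) = \left(-5\right) 0 = 0$)
$\left(A{\left(-180 \right)} - 9880\right) \left(-26922 + 15148\right) = \left(0 - 9880\right) \left(-26922 + 15148\right) = \left(-9880\right) \left(-11774\right) = 116327120$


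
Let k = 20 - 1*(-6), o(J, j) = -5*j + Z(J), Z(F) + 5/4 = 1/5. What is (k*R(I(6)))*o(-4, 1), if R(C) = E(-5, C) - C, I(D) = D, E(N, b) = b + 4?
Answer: -3146/5 ≈ -629.20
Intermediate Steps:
E(N, b) = 4 + b
Z(F) = -21/20 (Z(F) = -5/4 + 1/5 = -21/20)
o(J, j) = -21/20 - 5*j (o(J, j) = -5*j - 21/20 = -21/20 - 5*j)
k = 26 (k = 20 + 6 = 26)
R(C) = 4 (R(C) = (4 + C) - C = 4)
(k*R(I(6)))*o(-4, 1) = (26*4)*(-21/20 - 5*1) = 104*(-21/20 - 5) = 104*(-121/20) = -3146/5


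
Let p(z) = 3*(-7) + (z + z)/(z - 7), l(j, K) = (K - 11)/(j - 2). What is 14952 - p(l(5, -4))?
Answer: 89833/6 ≈ 14972.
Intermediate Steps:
l(j, K) = (-11 + K)/(-2 + j)
p(z) = -21 + 2*z/(-7 + z) (p(z) = -21 + (2*z)/(-7 + z) = -21 + 2*z/(-7 + z))
14952 - p(l(5, -4)) = 14952 - (147 - 19*(-11 - 4)/(-2 + 5))/(-7 + (-11 - 4)/(-2 + 5)) = 14952 - (147 - 19*(-15)/3)/(-7 - 15/3) = 14952 - (147 - 19*(-15)/3)/(-7 + (⅓)*(-15)) = 14952 - (147 - 19*(-5))/(-7 - 5) = 14952 - (147 + 95)/(-12) = 14952 - (-1)*242/12 = 14952 - 1*(-121/6) = 14952 + 121/6 = 89833/6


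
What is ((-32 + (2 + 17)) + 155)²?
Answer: 20164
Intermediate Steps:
((-32 + (2 + 17)) + 155)² = ((-32 + 19) + 155)² = (-13 + 155)² = 142² = 20164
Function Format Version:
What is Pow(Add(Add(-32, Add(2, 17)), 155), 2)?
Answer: 20164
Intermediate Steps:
Pow(Add(Add(-32, Add(2, 17)), 155), 2) = Pow(Add(Add(-32, 19), 155), 2) = Pow(Add(-13, 155), 2) = Pow(142, 2) = 20164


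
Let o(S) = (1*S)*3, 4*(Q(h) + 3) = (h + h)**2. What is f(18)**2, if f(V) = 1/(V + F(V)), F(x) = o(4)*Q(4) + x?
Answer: 1/36864 ≈ 2.7127e-5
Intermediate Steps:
Q(h) = -3 + h**2 (Q(h) = -3 + (h + h)**2/4 = -3 + (2*h)**2/4 = -3 + (4*h**2)/4 = -3 + h**2)
o(S) = 3*S (o(S) = S*3 = 3*S)
F(x) = 156 + x (F(x) = (3*4)*(-3 + 4**2) + x = 12*(-3 + 16) + x = 12*13 + x = 156 + x)
f(V) = 1/(156 + 2*V) (f(V) = 1/(V + (156 + V)) = 1/(156 + 2*V))
f(18)**2 = (1/(2*(78 + 18)))**2 = ((1/2)/96)**2 = ((1/2)*(1/96))**2 = (1/192)**2 = 1/36864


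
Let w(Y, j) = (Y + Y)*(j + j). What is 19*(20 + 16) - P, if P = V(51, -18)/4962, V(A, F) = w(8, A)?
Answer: 565396/827 ≈ 683.67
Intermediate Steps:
w(Y, j) = 4*Y*j (w(Y, j) = (2*Y)*(2*j) = 4*Y*j)
V(A, F) = 32*A (V(A, F) = 4*8*A = 32*A)
P = 272/827 (P = (32*51)/4962 = 1632*(1/4962) = 272/827 ≈ 0.32890)
19*(20 + 16) - P = 19*(20 + 16) - 1*272/827 = 19*36 - 272/827 = 684 - 272/827 = 565396/827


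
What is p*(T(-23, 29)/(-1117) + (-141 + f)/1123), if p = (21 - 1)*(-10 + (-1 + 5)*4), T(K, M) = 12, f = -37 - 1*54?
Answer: -32714400/1254391 ≈ -26.080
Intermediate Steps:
f = -91 (f = -37 - 54 = -91)
p = 120 (p = 20*(-10 + 4*4) = 20*(-10 + 16) = 20*6 = 120)
p*(T(-23, 29)/(-1117) + (-141 + f)/1123) = 120*(12/(-1117) + (-141 - 91)/1123) = 120*(12*(-1/1117) - 232*1/1123) = 120*(-12/1117 - 232/1123) = 120*(-272620/1254391) = -32714400/1254391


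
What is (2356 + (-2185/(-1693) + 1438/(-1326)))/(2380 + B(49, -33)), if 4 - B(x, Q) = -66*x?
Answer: 1322372396/3152987331 ≈ 0.41940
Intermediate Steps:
B(x, Q) = 4 + 66*x (B(x, Q) = 4 - (-66)*x = 4 + 66*x)
(2356 + (-2185/(-1693) + 1438/(-1326)))/(2380 + B(49, -33)) = (2356 + (-2185/(-1693) + 1438/(-1326)))/(2380 + (4 + 66*49)) = (2356 + (-2185*(-1/1693) + 1438*(-1/1326)))/(2380 + (4 + 3234)) = (2356 + (2185/1693 - 719/663))/(2380 + 3238) = (2356 + 231388/1122459)/5618 = (2644744792/1122459)*(1/5618) = 1322372396/3152987331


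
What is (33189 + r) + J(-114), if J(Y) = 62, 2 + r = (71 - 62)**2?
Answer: 33330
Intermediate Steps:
r = 79 (r = -2 + (71 - 62)**2 = -2 + 9**2 = -2 + 81 = 79)
(33189 + r) + J(-114) = (33189 + 79) + 62 = 33268 + 62 = 33330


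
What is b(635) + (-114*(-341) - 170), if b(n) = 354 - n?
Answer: 38423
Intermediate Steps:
b(635) + (-114*(-341) - 170) = (354 - 1*635) + (-114*(-341) - 170) = (354 - 635) + (38874 - 170) = -281 + 38704 = 38423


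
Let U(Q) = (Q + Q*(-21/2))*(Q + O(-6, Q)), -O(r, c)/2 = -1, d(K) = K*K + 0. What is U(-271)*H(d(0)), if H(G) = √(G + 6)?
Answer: -1385081*√6/2 ≈ -1.6964e+6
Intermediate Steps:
d(K) = K² (d(K) = K² + 0 = K²)
O(r, c) = 2 (O(r, c) = -2*(-1) = 2)
H(G) = √(6 + G)
U(Q) = -19*Q*(2 + Q)/2 (U(Q) = (Q + Q*(-21/2))*(Q + 2) = (Q + Q*(-21*½))*(2 + Q) = (Q + Q*(-21/2))*(2 + Q) = (Q - 21*Q/2)*(2 + Q) = (-19*Q/2)*(2 + Q) = -19*Q*(2 + Q)/2)
U(-271)*H(d(0)) = (-19/2*(-271)*(2 - 271))*√(6 + 0²) = (-19/2*(-271)*(-269))*√(6 + 0) = -1385081*√6/2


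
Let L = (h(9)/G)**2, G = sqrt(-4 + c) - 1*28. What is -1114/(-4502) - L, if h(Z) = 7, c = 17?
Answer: 243195334/1338086691 - 2744*sqrt(13)/594441 ≈ 0.16510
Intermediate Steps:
G = -28 + sqrt(13) (G = sqrt(-4 + 17) - 1*28 = sqrt(13) - 28 = -28 + sqrt(13) ≈ -24.394)
L = 49/(-28 + sqrt(13))**2 (L = (7/(-28 + sqrt(13)))**2 = 49/(-28 + sqrt(13))**2 ≈ 0.082341)
-1114/(-4502) - L = -1114/(-4502) - 49/(28 - sqrt(13))**2 = -1114*(-1/4502) - 49/(28 - sqrt(13))**2 = 557/2251 - 49/(28 - sqrt(13))**2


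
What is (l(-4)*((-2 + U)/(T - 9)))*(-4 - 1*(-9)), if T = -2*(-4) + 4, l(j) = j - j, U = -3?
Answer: 0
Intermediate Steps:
l(j) = 0
T = 12 (T = 8 + 4 = 12)
(l(-4)*((-2 + U)/(T - 9)))*(-4 - 1*(-9)) = (0*((-2 - 3)/(12 - 9)))*(-4 - 1*(-9)) = (0*(-5/3))*(-4 + 9) = (0*(-5*1/3))*5 = (0*(-5/3))*5 = 0*5 = 0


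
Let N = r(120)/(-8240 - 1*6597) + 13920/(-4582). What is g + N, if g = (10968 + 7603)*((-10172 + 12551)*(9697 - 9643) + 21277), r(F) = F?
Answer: 3259530184847759/1172123 ≈ 2.7809e+9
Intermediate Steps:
g = 2780877253 (g = 18571*(2379*54 + 21277) = 18571*(128466 + 21277) = 18571*149743 = 2780877253)
N = -3570360/1172123 (N = 120/(-8240 - 1*6597) + 13920/(-4582) = 120/(-8240 - 6597) + 13920*(-1/4582) = 120/(-14837) - 240/79 = 120*(-1/14837) - 240/79 = -120/14837 - 240/79 = -3570360/1172123 ≈ -3.0461)
g + N = 2780877253 - 3570360/1172123 = 3259530184847759/1172123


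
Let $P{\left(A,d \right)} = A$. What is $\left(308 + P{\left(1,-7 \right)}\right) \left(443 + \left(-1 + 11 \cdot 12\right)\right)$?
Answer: $177366$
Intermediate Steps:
$\left(308 + P{\left(1,-7 \right)}\right) \left(443 + \left(-1 + 11 \cdot 12\right)\right) = \left(308 + 1\right) \left(443 + \left(-1 + 11 \cdot 12\right)\right) = 309 \left(443 + \left(-1 + 132\right)\right) = 309 \left(443 + 131\right) = 309 \cdot 574 = 177366$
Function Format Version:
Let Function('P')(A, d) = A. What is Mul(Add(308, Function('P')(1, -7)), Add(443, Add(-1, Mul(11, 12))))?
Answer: 177366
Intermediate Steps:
Mul(Add(308, Function('P')(1, -7)), Add(443, Add(-1, Mul(11, 12)))) = Mul(Add(308, 1), Add(443, Add(-1, Mul(11, 12)))) = Mul(309, Add(443, Add(-1, 132))) = Mul(309, Add(443, 131)) = Mul(309, 574) = 177366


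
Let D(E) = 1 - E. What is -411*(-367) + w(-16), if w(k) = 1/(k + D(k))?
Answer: 150838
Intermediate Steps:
w(k) = 1 (w(k) = 1/(k + (1 - k)) = 1/1 = 1)
-411*(-367) + w(-16) = -411*(-367) + 1 = 150837 + 1 = 150838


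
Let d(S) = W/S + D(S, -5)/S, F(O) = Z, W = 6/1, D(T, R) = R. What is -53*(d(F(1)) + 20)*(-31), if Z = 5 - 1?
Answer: 133083/4 ≈ 33271.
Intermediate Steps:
Z = 4
W = 6 (W = 6*1 = 6)
F(O) = 4
d(S) = 1/S (d(S) = 6/S - 5/S = 1/S)
-53*(d(F(1)) + 20)*(-31) = -53*(1/4 + 20)*(-31) = -53*(¼ + 20)*(-31) = -53*81/4*(-31) = -4293/4*(-31) = 133083/4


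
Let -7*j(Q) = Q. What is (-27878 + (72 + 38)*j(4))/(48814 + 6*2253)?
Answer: -97793/218162 ≈ -0.44826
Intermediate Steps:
j(Q) = -Q/7
(-27878 + (72 + 38)*j(4))/(48814 + 6*2253) = (-27878 + (72 + 38)*(-1/7*4))/(48814 + 6*2253) = (-27878 + 110*(-4/7))/(48814 + 13518) = (-27878 - 440/7)/62332 = -195586/7*1/62332 = -97793/218162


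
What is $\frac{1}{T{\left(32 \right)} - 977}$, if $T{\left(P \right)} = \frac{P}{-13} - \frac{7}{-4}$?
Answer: $- \frac{52}{50841} \approx -0.0010228$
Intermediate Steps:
$T{\left(P \right)} = \frac{7}{4} - \frac{P}{13}$ ($T{\left(P \right)} = P \left(- \frac{1}{13}\right) - - \frac{7}{4} = - \frac{P}{13} + \frac{7}{4} = \frac{7}{4} - \frac{P}{13}$)
$\frac{1}{T{\left(32 \right)} - 977} = \frac{1}{\left(\frac{7}{4} - \frac{32}{13}\right) - 977} = \frac{1}{- \frac{37}{52} - 977} = \frac{1}{- \frac{50841}{52}} = - \frac{52}{50841}$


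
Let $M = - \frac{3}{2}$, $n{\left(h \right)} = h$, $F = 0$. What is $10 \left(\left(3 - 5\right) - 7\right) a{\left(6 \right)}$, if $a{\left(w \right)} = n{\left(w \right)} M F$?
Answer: $0$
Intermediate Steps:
$M = - \frac{3}{2}$ ($M = \left(-3\right) \frac{1}{2} = - \frac{3}{2} \approx -1.5$)
$a{\left(w \right)} = 0$ ($a{\left(w \right)} = w \left(- \frac{3}{2}\right) 0 = - \frac{3 w}{2} \cdot 0 = 0$)
$10 \left(\left(3 - 5\right) - 7\right) a{\left(6 \right)} = 10 \left(\left(3 - 5\right) - 7\right) 0 = 10 \left(-2 - 7\right) 0 = 10 \left(-9\right) 0 = \left(-90\right) 0 = 0$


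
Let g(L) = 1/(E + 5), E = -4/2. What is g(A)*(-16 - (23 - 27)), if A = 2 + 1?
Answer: -4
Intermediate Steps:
A = 3
E = -2 (E = -4*1/2 = -2)
g(L) = 1/3 (g(L) = 1/(-2 + 5) = 1/3)
g(A)*(-16 - (23 - 27)) = (-16 - (23 - 27))/3 = (-16 - 1*(-4))/3 = (-16 + 4)/3 = (1/3)*(-12) = -4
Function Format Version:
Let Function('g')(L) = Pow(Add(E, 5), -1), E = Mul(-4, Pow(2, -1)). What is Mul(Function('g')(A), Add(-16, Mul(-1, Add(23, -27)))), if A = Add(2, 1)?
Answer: -4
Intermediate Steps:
A = 3
E = -2 (E = Mul(-4, Rational(1, 2)) = -2)
Function('g')(L) = Rational(1, 3) (Function('g')(L) = Pow(Add(-2, 5), -1) = Pow(3, -1) = Rational(1, 3))
Mul(Function('g')(A), Add(-16, Mul(-1, Add(23, -27)))) = Mul(Rational(1, 3), Add(-16, Mul(-1, Add(23, -27)))) = Mul(Rational(1, 3), Add(-16, Mul(-1, -4))) = Mul(Rational(1, 3), Add(-16, 4)) = Mul(Rational(1, 3), -12) = -4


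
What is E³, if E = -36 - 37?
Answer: -389017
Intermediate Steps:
E = -73
E³ = (-73)³ = -389017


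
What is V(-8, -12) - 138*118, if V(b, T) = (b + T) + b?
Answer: -16312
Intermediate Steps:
V(b, T) = T + 2*b (V(b, T) = (T + b) + b = T + 2*b)
V(-8, -12) - 138*118 = (-12 + 2*(-8)) - 138*118 = (-12 - 16) - 16284 = -28 - 16284 = -16312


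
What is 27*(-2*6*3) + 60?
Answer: -912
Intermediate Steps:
27*(-2*6*3) + 60 = 27*(-12*3) + 60 = 27*(-36) + 60 = -972 + 60 = -912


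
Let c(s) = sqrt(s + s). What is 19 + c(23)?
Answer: 19 + sqrt(46) ≈ 25.782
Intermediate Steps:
c(s) = sqrt(2)*sqrt(s) (c(s) = sqrt(2*s) = sqrt(2)*sqrt(s))
19 + c(23) = 19 + sqrt(2)*sqrt(23) = 19 + sqrt(46)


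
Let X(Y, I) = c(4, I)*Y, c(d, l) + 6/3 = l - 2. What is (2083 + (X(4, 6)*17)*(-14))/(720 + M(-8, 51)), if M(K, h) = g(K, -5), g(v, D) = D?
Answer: 179/715 ≈ 0.25035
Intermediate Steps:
c(d, l) = -4 + l (c(d, l) = -2 + (l - 2) = -2 + (-2 + l) = -4 + l)
M(K, h) = -5
X(Y, I) = Y*(-4 + I) (X(Y, I) = (-4 + I)*Y = Y*(-4 + I))
(2083 + (X(4, 6)*17)*(-14))/(720 + M(-8, 51)) = (2083 + ((4*(-4 + 6))*17)*(-14))/(720 - 5) = (2083 + ((4*2)*17)*(-14))/715 = (2083 + (8*17)*(-14))*(1/715) = (2083 + 136*(-14))*(1/715) = (2083 - 1904)*(1/715) = 179*(1/715) = 179/715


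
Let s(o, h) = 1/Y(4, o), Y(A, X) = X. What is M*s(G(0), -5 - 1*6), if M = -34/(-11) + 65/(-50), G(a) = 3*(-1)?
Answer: -197/330 ≈ -0.59697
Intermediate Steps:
G(a) = -3
s(o, h) = 1/o
M = 197/110 (M = -34*(-1/11) + 65*(-1/50) = 34/11 - 13/10 = 197/110 ≈ 1.7909)
M*s(G(0), -5 - 1*6) = (197/110)/(-3) = (197/110)*(-⅓) = -197/330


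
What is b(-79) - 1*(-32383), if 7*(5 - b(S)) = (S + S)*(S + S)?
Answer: 201752/7 ≈ 28822.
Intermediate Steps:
b(S) = 5 - 4*S**2/7 (b(S) = 5 - (S + S)*(S + S)/7 = 5 - 2*S*2*S/7 = 5 - 4*S**2/7)
b(-79) - 1*(-32383) = (5 - 4/7*(-79)**2) - 1*(-32383) = (5 - 4/7*6241) + 32383 = (5 - 24964/7) + 32383 = -24929/7 + 32383 = 201752/7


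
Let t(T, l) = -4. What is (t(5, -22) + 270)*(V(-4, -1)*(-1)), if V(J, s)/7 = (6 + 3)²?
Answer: -150822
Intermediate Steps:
V(J, s) = 567 (V(J, s) = 7*(6 + 3)² = 7*9² = 7*81 = 567)
(t(5, -22) + 270)*(V(-4, -1)*(-1)) = (-4 + 270)*(567*(-1)) = 266*(-567) = -150822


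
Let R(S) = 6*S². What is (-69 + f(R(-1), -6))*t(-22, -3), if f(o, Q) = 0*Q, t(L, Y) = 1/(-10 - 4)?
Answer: 69/14 ≈ 4.9286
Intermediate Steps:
t(L, Y) = -1/14 (t(L, Y) = 1/(-14) = -1/14)
f(o, Q) = 0
(-69 + f(R(-1), -6))*t(-22, -3) = (-69 + 0)*(-1/14) = -69*(-1/14) = 69/14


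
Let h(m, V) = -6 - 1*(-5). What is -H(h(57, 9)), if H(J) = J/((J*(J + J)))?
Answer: 1/2 ≈ 0.50000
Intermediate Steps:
h(m, V) = -1 (h(m, V) = -6 + 5 = -1)
H(J) = 1/(2*J) (H(J) = J/((J*(2*J))) = J/((2*J**2)) = J*(1/(2*J**2)) = 1/(2*J))
-H(h(57, 9)) = -1/(2*(-1)) = -(-1)/2 = -1*(-1/2) = 1/2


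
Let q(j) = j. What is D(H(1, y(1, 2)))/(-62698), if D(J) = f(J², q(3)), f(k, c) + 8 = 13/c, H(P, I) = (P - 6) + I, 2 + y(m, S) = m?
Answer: 11/188094 ≈ 5.8481e-5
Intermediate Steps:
y(m, S) = -2 + m
H(P, I) = -6 + I + P (H(P, I) = (-6 + P) + I = -6 + I + P)
f(k, c) = -8 + 13/c
D(J) = -11/3 (D(J) = -8 + 13/3 = -11/3)
D(H(1, y(1, 2)))/(-62698) = -11/3/(-62698) = -11/3*(-1/62698) = 11/188094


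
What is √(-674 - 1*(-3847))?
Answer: √3173 ≈ 56.329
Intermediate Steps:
√(-674 - 1*(-3847)) = √(-674 + 3847) = √3173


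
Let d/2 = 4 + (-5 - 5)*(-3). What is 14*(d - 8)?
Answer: 840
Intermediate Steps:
d = 68 (d = 2*(4 + (-5 - 5)*(-3)) = 2*(4 - 10*(-3)) = 2*(4 + 30) = 2*34 = 68)
14*(d - 8) = 14*(68 - 8) = 14*60 = 840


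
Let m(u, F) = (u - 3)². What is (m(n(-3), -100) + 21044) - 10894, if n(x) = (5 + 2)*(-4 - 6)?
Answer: 15479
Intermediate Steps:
n(x) = -70 (n(x) = 7*(-10) = -70)
m(u, F) = (-3 + u)²
(m(n(-3), -100) + 21044) - 10894 = ((-3 - 70)² + 21044) - 10894 = ((-73)² + 21044) - 10894 = (5329 + 21044) - 10894 = 26373 - 10894 = 15479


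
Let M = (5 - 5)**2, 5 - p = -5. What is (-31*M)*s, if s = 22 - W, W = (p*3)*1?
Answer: 0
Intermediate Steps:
p = 10 (p = 5 - 1*(-5) = 5 + 5 = 10)
M = 0 (M = 0**2 = 0)
W = 30 (W = (10*3)*1 = 30*1 = 30)
s = -8 (s = 22 - 1*30 = 22 - 30 = -8)
(-31*M)*s = -31*0*(-8) = 0*(-8) = 0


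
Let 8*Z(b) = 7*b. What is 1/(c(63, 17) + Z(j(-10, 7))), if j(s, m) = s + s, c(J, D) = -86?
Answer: -2/207 ≈ -0.0096618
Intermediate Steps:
j(s, m) = 2*s
Z(b) = 7*b/8 (Z(b) = (7*b)/8 = 7*b/8)
1/(c(63, 17) + Z(j(-10, 7))) = 1/(-86 + 7*(2*(-10))/8) = 1/(-86 + (7/8)*(-20)) = 1/(-86 - 35/2) = 1/(-207/2) = -2/207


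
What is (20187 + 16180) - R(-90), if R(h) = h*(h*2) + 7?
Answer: 20160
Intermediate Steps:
R(h) = 7 + 2*h² (R(h) = h*(2*h) + 7 = 2*h² + 7 = 7 + 2*h²)
(20187 + 16180) - R(-90) = (20187 + 16180) - (7 + 2*(-90)²) = 36367 - (7 + 2*8100) = 36367 - (7 + 16200) = 36367 - 1*16207 = 36367 - 16207 = 20160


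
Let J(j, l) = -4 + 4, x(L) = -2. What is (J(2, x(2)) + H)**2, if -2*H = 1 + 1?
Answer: 1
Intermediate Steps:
J(j, l) = 0
H = -1 (H = -(1 + 1)/2 = -1/2*2 = -1)
(J(2, x(2)) + H)**2 = (0 - 1)**2 = (-1)**2 = 1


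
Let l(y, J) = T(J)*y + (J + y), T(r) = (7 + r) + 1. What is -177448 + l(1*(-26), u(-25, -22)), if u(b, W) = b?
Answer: -177057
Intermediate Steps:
T(r) = 8 + r
l(y, J) = J + y + y*(8 + J) (l(y, J) = (8 + J)*y + (J + y) = y*(8 + J) + (J + y) = J + y + y*(8 + J))
-177448 + l(1*(-26), u(-25, -22)) = -177448 + (-25 + 1*(-26) + (1*(-26))*(8 - 25)) = -177448 + (-25 - 26 - 26*(-17)) = -177448 + (-25 - 26 + 442) = -177448 + 391 = -177057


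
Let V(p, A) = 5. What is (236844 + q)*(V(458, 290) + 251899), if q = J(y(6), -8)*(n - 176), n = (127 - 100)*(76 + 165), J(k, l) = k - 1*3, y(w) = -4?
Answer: 48498321408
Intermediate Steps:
J(k, l) = -3 + k (J(k, l) = k - 3 = -3 + k)
n = 6507 (n = 27*241 = 6507)
q = -44317 (q = (-3 - 4)*(6507 - 176) = -7*6331 = -44317)
(236844 + q)*(V(458, 290) + 251899) = (236844 - 44317)*(5 + 251899) = 192527*251904 = 48498321408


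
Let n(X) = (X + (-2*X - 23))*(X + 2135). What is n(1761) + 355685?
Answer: -6594779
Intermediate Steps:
n(X) = (-23 - X)*(2135 + X) (n(X) = (X + (-23 - 2*X))*(2135 + X) = (-23 - X)*(2135 + X))
n(1761) + 355685 = (-49105 - 1*1761**2 - 2158*1761) + 355685 = (-49105 - 1*3101121 - 3800238) + 355685 = (-49105 - 3101121 - 3800238) + 355685 = -6950464 + 355685 = -6594779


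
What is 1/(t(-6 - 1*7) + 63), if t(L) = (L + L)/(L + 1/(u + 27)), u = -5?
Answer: 285/18527 ≈ 0.015383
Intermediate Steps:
t(L) = 2*L/(1/22 + L) (t(L) = (L + L)/(L + 1/(-5 + 27)) = (2*L)/(L + 1/22) = (2*L)/(1/22 + L) = 2*L/(1/22 + L))
1/(t(-6 - 1*7) + 63) = 1/(44*(-6 - 1*7)/(1 + 22*(-6 - 1*7)) + 63) = 1/(44*(-6 - 7)/(1 + 22*(-6 - 7)) + 63) = 1/(44*(-13)/(1 + 22*(-13)) + 63) = 1/(44*(-13)/(1 - 286) + 63) = 1/(44*(-13)/(-285) + 63) = 1/(44*(-13)*(-1/285) + 63) = 1/(572/285 + 63) = 1/(18527/285) = 285/18527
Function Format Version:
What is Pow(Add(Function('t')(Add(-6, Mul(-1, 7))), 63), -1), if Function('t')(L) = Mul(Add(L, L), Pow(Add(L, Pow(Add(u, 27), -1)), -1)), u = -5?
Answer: Rational(285, 18527) ≈ 0.015383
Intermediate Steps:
Function('t')(L) = Mul(2, L, Pow(Add(Rational(1, 22), L), -1)) (Function('t')(L) = Mul(Add(L, L), Pow(Add(L, Pow(Add(-5, 27), -1)), -1)) = Mul(Mul(2, L), Pow(Add(L, Pow(22, -1)), -1)) = Mul(Mul(2, L), Pow(Add(L, Rational(1, 22)), -1)) = Mul(Mul(2, L), Pow(Add(Rational(1, 22), L), -1)) = Mul(2, L, Pow(Add(Rational(1, 22), L), -1)))
Pow(Add(Function('t')(Add(-6, Mul(-1, 7))), 63), -1) = Pow(Add(Mul(44, Add(-6, Mul(-1, 7)), Pow(Add(1, Mul(22, Add(-6, Mul(-1, 7)))), -1)), 63), -1) = Pow(Add(Mul(44, Add(-6, -7), Pow(Add(1, Mul(22, Add(-6, -7))), -1)), 63), -1) = Pow(Add(Mul(44, -13, Pow(Add(1, Mul(22, -13)), -1)), 63), -1) = Pow(Add(Mul(44, -13, Pow(Add(1, -286), -1)), 63), -1) = Pow(Add(Mul(44, -13, Pow(-285, -1)), 63), -1) = Pow(Add(Mul(44, -13, Rational(-1, 285)), 63), -1) = Pow(Add(Rational(572, 285), 63), -1) = Pow(Rational(18527, 285), -1) = Rational(285, 18527)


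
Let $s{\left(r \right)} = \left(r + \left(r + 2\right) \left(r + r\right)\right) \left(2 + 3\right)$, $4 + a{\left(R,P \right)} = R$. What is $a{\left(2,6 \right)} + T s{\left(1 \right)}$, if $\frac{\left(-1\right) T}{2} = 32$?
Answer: $-2242$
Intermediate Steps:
$T = -64$ ($T = \left(-2\right) 32 = -64$)
$a{\left(R,P \right)} = -4 + R$
$s{\left(r \right)} = 5 r + 10 r \left(2 + r\right)$ ($s{\left(r \right)} = \left(r + \left(2 + r\right) 2 r\right) 5 = \left(r + 2 r \left(2 + r\right)\right) 5 = 5 r + 10 r \left(2 + r\right)$)
$a{\left(2,6 \right)} + T s{\left(1 \right)} = \left(-4 + 2\right) - 64 \cdot 5 \cdot 1 \left(5 + 2 \cdot 1\right) = -2 - 64 \cdot 5 \cdot 1 \left(5 + 2\right) = -2 - 64 \cdot 5 \cdot 1 \cdot 7 = -2 - 2240 = -2242$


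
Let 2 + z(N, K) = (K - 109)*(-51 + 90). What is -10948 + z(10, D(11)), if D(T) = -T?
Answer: -15630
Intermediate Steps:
z(N, K) = -4253 + 39*K (z(N, K) = -2 + (K - 109)*(-51 + 90) = -2 + (-109 + K)*39 = -2 + (-4251 + 39*K) = -4253 + 39*K)
-10948 + z(10, D(11)) = -10948 + (-4253 + 39*(-1*11)) = -10948 + (-4253 + 39*(-11)) = -10948 + (-4253 - 429) = -10948 - 4682 = -15630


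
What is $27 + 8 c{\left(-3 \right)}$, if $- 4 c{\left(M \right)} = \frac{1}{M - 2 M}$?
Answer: $\frac{79}{3} \approx 26.333$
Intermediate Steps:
$c{\left(M \right)} = \frac{1}{4 M}$ ($c{\left(M \right)} = - \frac{1}{4 \left(M - 2 M\right)} = - \frac{1}{4 \left(- M\right)} = - \frac{\left(-1\right) \frac{1}{M}}{4} = \frac{1}{4 M}$)
$27 + 8 c{\left(-3 \right)} = 27 + 8 \frac{1}{4 \left(-3\right)} = 27 + 8 \cdot \frac{1}{4} \left(- \frac{1}{3}\right) = 27 + 8 \left(- \frac{1}{12}\right) = 27 - \frac{2}{3} = \frac{79}{3}$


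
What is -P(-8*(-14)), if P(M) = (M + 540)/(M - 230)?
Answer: 326/59 ≈ 5.5254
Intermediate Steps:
P(M) = (540 + M)/(-230 + M)
-P(-8*(-14)) = -(540 - 8*(-14))/(-230 - 8*(-14)) = -(540 + 112)/(-230 + 112) = -652/(-118) = -(-1)*652/118 = -1*(-326/59) = 326/59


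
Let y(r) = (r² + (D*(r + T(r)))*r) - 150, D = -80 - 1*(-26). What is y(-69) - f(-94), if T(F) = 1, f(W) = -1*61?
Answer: -248696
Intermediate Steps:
f(W) = -61
D = -54 (D = -80 + 26 = -54)
y(r) = -150 + r² + r*(-54 - 54*r) (y(r) = (r² + (-54*(r + 1))*r) - 150 = (r² + (-54*(1 + r))*r) - 150 = (r² + (-54 - 54*r)*r) - 150 = (r² + r*(-54 - 54*r)) - 150 = -150 + r² + r*(-54 - 54*r))
y(-69) - f(-94) = (-150 - 54*(-69) - 53*(-69)²) - 1*(-61) = (-150 + 3726 - 53*4761) + 61 = (-150 + 3726 - 252333) + 61 = -248757 + 61 = -248696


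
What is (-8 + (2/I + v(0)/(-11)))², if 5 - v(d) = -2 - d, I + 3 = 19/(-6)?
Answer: 13300609/165649 ≈ 80.294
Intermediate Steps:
I = -37/6 (I = -3 + 19/(-6) = -3 + 19*(-⅙) = -3 - 19/6 = -37/6 ≈ -6.1667)
v(d) = 7 + d (v(d) = 5 - (-2 - d) = 5 + (2 + d) = 7 + d)
(-8 + (2/I + v(0)/(-11)))² = (-8 + (2/(-37/6) + (7 + 0)/(-11)))² = (-8 + (2*(-6/37) + 7*(-1/11)))² = (-8 + (-12/37 - 7/11))² = (-8 - 391/407)² = (-3647/407)² = 13300609/165649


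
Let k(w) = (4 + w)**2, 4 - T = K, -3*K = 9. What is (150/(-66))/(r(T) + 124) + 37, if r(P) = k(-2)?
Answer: 52071/1408 ≈ 36.982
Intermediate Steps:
K = -3 (K = -1/3*9 = -3)
T = 7 (T = 4 - 1*(-3) = 4 + 3 = 7)
r(P) = 4 (r(P) = (4 - 2)**2 = 2**2 = 4)
(150/(-66))/(r(T) + 124) + 37 = (150/(-66))/(4 + 124) + 37 = (150*(-1/66))/128 + 37 = -25/11*1/128 + 37 = -25/1408 + 37 = 52071/1408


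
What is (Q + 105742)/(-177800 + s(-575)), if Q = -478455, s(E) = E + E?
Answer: 372713/178950 ≈ 2.0828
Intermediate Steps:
s(E) = 2*E
(Q + 105742)/(-177800 + s(-575)) = (-478455 + 105742)/(-177800 + 2*(-575)) = -372713/(-177800 - 1150) = -372713/(-178950) = -372713*(-1/178950) = 372713/178950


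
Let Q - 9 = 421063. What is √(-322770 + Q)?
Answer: √98302 ≈ 313.53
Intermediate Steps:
Q = 421072 (Q = 9 + 421063 = 421072)
√(-322770 + Q) = √(-322770 + 421072) = √98302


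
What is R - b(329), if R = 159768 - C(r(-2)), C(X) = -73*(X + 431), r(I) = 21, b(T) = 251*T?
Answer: 110185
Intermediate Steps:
C(X) = -31463 - 73*X (C(X) = -73*(431 + X) = -31463 - 73*X)
R = 192764 (R = 159768 - (-31463 - 73*21) = 159768 - (-31463 - 1533) = 159768 - 1*(-32996) = 159768 + 32996 = 192764)
R - b(329) = 192764 - 251*329 = 192764 - 1*82579 = 192764 - 82579 = 110185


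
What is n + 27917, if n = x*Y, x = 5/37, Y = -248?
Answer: 1031689/37 ≈ 27884.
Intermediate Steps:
x = 5/37 (x = 5*(1/37) = 5/37 ≈ 0.13514)
n = -1240/37 (n = (5/37)*(-248) = -1240/37 ≈ -33.513)
n + 27917 = -1240/37 + 27917 = 1031689/37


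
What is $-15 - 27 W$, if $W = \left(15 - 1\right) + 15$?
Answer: $-798$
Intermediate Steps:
$W = 29$ ($W = 14 + 15 = 29$)
$-15 - 27 W = -15 - 783 = -798$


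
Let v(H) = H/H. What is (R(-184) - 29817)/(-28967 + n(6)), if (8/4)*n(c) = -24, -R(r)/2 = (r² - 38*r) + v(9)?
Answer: 111515/28979 ≈ 3.8481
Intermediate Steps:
v(H) = 1
R(r) = -2 - 2*r² + 76*r (R(r) = -2*((r² - 38*r) + 1) = -2*(1 + r² - 38*r) = -2 - 2*r² + 76*r)
n(c) = -12 (n(c) = (½)*(-24) = -12)
(R(-184) - 29817)/(-28967 + n(6)) = ((-2 - 2*(-184)² + 76*(-184)) - 29817)/(-28967 - 12) = ((-2 - 2*33856 - 13984) - 29817)/(-28979) = ((-2 - 67712 - 13984) - 29817)*(-1/28979) = (-81698 - 29817)*(-1/28979) = -111515*(-1/28979) = 111515/28979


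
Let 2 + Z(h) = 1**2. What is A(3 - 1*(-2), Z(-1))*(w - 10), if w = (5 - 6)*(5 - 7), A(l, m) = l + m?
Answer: -32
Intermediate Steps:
Z(h) = -1 (Z(h) = -2 + 1**2 = -2 + 1 = -1)
w = 2 (w = -1*(-2) = 2)
A(3 - 1*(-2), Z(-1))*(w - 10) = ((3 - 1*(-2)) - 1)*(2 - 10) = ((3 + 2) - 1)*(-8) = (5 - 1)*(-8) = 4*(-8) = -32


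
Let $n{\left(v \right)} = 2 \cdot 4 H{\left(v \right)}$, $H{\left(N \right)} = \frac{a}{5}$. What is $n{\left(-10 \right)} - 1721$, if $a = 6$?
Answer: $- \frac{8557}{5} \approx -1711.4$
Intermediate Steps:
$H{\left(N \right)} = \frac{6}{5}$
$n{\left(v \right)} = \frac{48}{5}$ ($n{\left(v \right)} = 2 \cdot 4 \cdot \frac{6}{5} = 8 \cdot \frac{6}{5} = \frac{48}{5}$)
$n{\left(-10 \right)} - 1721 = \frac{48}{5} - 1721 = - \frac{8557}{5}$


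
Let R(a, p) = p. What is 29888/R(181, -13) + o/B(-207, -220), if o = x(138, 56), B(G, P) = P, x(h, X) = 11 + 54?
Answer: -1315241/572 ≈ -2299.4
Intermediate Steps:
x(h, X) = 65
o = 65
29888/R(181, -13) + o/B(-207, -220) = 29888/(-13) + 65/(-220) = 29888*(-1/13) + 65*(-1/220) = -29888/13 - 13/44 = -1315241/572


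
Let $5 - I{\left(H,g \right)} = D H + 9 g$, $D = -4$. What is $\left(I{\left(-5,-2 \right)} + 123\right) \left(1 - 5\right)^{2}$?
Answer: $2016$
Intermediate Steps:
$I{\left(H,g \right)} = 5 - 9 g + 4 H$ ($I{\left(H,g \right)} = 5 - \left(- 4 H + 9 g\right) = 5 + \left(- 9 g + 4 H\right) = 5 - 9 g + 4 H$)
$\left(I{\left(-5,-2 \right)} + 123\right) \left(1 - 5\right)^{2} = \left(\left(5 - -18 + 4 \left(-5\right)\right) + 123\right) \left(1 - 5\right)^{2} = \left(\left(5 + 18 - 20\right) + 123\right) \left(-4\right)^{2} = \left(3 + 123\right) 16 = 126 \cdot 16 = 2016$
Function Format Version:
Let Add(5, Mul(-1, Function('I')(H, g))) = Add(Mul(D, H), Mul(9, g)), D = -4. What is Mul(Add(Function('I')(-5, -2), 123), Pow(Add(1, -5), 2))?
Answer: 2016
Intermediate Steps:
Function('I')(H, g) = Add(5, Mul(-9, g), Mul(4, H)) (Function('I')(H, g) = Add(5, Mul(-1, Add(Mul(-4, H), Mul(9, g)))) = Add(5, Add(Mul(-9, g), Mul(4, H))) = Add(5, Mul(-9, g), Mul(4, H)))
Mul(Add(Function('I')(-5, -2), 123), Pow(Add(1, -5), 2)) = Mul(Add(Add(5, Mul(-9, -2), Mul(4, -5)), 123), Pow(Add(1, -5), 2)) = Mul(Add(Add(5, 18, -20), 123), Pow(-4, 2)) = Mul(Add(3, 123), 16) = Mul(126, 16) = 2016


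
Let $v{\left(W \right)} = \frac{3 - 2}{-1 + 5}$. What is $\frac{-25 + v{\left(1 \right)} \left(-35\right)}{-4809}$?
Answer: $\frac{45}{6412} \approx 0.0070181$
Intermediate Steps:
$v{\left(W \right)} = \frac{1}{4}$ ($v{\left(W \right)} = 1 \cdot \frac{1}{4} = \frac{1}{4}$)
$\frac{-25 + v{\left(1 \right)} \left(-35\right)}{-4809} = \frac{-25 + \frac{1}{4} \left(-35\right)}{-4809} = \left(-25 - \frac{35}{4}\right) \left(- \frac{1}{4809}\right) = \left(- \frac{135}{4}\right) \left(- \frac{1}{4809}\right) = \frac{45}{6412}$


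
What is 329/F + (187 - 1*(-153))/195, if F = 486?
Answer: 15293/6318 ≈ 2.4205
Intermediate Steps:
329/F + (187 - 1*(-153))/195 = 329/486 + (187 - 1*(-153))/195 = 329*(1/486) + (187 + 153)*(1/195) = 329/486 + 340*(1/195) = 329/486 + 68/39 = 15293/6318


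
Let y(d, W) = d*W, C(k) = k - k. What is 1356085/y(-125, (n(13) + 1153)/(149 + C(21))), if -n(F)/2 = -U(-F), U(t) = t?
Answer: -40411333/28175 ≈ -1434.3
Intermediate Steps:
n(F) = -2*F (n(F) = -(-2)*(-F) = -2*F)
C(k) = 0
y(d, W) = W*d
1356085/y(-125, (n(13) + 1153)/(149 + C(21))) = 1356085/((((-2*13 + 1153)/(149 + 0))*(-125))) = 1356085/((((-26 + 1153)/149)*(-125))) = 1356085/(((1127*(1/149))*(-125))) = 1356085/(((1127/149)*(-125))) = 1356085/(-140875/149) = 1356085*(-149/140875) = -40411333/28175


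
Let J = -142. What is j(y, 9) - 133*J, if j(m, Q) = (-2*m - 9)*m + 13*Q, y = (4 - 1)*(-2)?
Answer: 18985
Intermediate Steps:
y = -6 (y = 3*(-2) = -6)
j(m, Q) = 13*Q + m*(-9 - 2*m) (j(m, Q) = (-9 - 2*m)*m + 13*Q = m*(-9 - 2*m) + 13*Q = 13*Q + m*(-9 - 2*m))
j(y, 9) - 133*J = (-9*(-6) - 2*(-6)**2 + 13*9) - 133*(-142) = (54 - 2*36 + 117) + 18886 = (54 - 72 + 117) + 18886 = 99 + 18886 = 18985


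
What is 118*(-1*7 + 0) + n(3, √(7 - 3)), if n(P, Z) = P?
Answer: -823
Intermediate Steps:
118*(-1*7 + 0) + n(3, √(7 - 3)) = 118*(-1*7 + 0) + 3 = 118*(-7 + 0) + 3 = 118*(-7) + 3 = -826 + 3 = -823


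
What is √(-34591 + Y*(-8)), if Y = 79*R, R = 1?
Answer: I*√35223 ≈ 187.68*I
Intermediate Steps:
Y = 79 (Y = 79*1 = 79)
√(-34591 + Y*(-8)) = √(-34591 + 79*(-8)) = √(-34591 - 632) = √(-35223) = I*√35223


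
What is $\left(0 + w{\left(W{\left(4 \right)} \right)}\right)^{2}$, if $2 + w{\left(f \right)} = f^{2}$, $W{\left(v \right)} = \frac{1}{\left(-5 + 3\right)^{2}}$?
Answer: $\frac{961}{256} \approx 3.7539$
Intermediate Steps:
$W{\left(v \right)} = \frac{1}{4}$ ($W{\left(v \right)} = \frac{1}{\left(-2\right)^{2}} = \frac{1}{4}$)
$w{\left(f \right)} = -2 + f^{2}$
$\left(0 + w{\left(W{\left(4 \right)} \right)}\right)^{2} = \left(0 - \left(2 - \left(\frac{1}{4}\right)^{2}\right)\right)^{2} = \left(0 + \left(-2 + \frac{1}{16}\right)\right)^{2} = \left(0 - \frac{31}{16}\right)^{2} = \left(- \frac{31}{16}\right)^{2} = \frac{961}{256}$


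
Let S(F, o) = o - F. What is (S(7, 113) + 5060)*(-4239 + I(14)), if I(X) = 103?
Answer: -21366576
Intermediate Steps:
(S(7, 113) + 5060)*(-4239 + I(14)) = ((113 - 1*7) + 5060)*(-4239 + 103) = ((113 - 7) + 5060)*(-4136) = (106 + 5060)*(-4136) = 5166*(-4136) = -21366576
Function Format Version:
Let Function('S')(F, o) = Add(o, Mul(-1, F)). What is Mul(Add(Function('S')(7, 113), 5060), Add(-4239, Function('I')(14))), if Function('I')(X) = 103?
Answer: -21366576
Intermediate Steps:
Mul(Add(Function('S')(7, 113), 5060), Add(-4239, Function('I')(14))) = Mul(Add(Add(113, Mul(-1, 7)), 5060), Add(-4239, 103)) = Mul(Add(Add(113, -7), 5060), -4136) = Mul(Add(106, 5060), -4136) = Mul(5166, -4136) = -21366576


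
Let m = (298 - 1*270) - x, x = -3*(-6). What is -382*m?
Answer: -3820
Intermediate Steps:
x = 18
m = 10 (m = (298 - 1*270) - 1*18 = (298 - 270) - 18 = 28 - 18 = 10)
-382*m = -382*10 = -3820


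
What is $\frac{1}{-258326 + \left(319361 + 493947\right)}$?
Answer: $\frac{1}{554982} \approx 1.8019 \cdot 10^{-6}$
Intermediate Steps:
$\frac{1}{-258326 + \left(319361 + 493947\right)} = \frac{1}{-258326 + 813308} = \frac{1}{554982}$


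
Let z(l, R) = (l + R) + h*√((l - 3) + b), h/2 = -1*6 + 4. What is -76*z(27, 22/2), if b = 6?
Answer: -2888 + 304*√30 ≈ -1222.9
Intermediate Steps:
h = -4 (h = 2*(-1*6 + 4) = 2*(-6 + 4) = 2*(-2) = -4)
z(l, R) = R + l - 4*√(3 + l) (z(l, R) = (l + R) - 4*√((l - 3) + 6) = (R + l) - 4*√((-3 + l) + 6) = (R + l) - 4*√(3 + l) = R + l - 4*√(3 + l))
-76*z(27, 22/2) = -76*(22/2 + 27 - 4*√(3 + 27)) = -76*(22*(½) + 27 - 4*√30) = -76*(11 + 27 - 4*√30) = -76*(38 - 4*√30) = -2888 + 304*√30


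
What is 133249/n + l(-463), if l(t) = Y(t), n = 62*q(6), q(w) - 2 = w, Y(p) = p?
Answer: -96399/496 ≈ -194.35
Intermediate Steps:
q(w) = 2 + w
n = 496 (n = 62*(2 + 6) = 62*8 = 496)
l(t) = t
133249/n + l(-463) = 133249/496 - 463 = -96399/496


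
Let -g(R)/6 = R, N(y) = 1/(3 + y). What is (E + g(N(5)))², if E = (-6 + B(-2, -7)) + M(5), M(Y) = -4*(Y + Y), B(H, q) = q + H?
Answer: 49729/16 ≈ 3108.1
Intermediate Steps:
B(H, q) = H + q
M(Y) = -8*Y
g(R) = -6*R
E = -55 (E = (-6 + (-2 - 7)) - 8*5 = (-6 - 9) - 40 = -15 - 40 = -55)
(E + g(N(5)))² = (-55 - 6/(3 + 5))² = (-55 - 6/8)² = (-55 - 6*⅛)² = (-55 - ¾)² = (-223/4)² = 49729/16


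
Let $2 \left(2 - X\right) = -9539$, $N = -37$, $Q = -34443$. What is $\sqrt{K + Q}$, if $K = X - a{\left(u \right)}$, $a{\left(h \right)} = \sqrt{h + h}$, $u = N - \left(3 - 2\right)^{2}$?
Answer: $\frac{\sqrt{-118686 - 8 i \sqrt{19}}}{2} \approx 0.025305 - 172.25 i$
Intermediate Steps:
$u = -38$ ($u = -37 - \left(3 - 2\right)^{2} = -37 - 1^{2} = -37 - 1 = -38$)
$a{\left(h \right)} = \sqrt{2} \sqrt{h}$ ($a{\left(h \right)} = \sqrt{2 h} = \sqrt{2} \sqrt{h}$)
$X = \frac{9543}{2}$ ($X = 2 - - \frac{9539}{2} = 2 + \frac{9539}{2} = \frac{9543}{2} \approx 4771.5$)
$K = \frac{9543}{2} - 2 i \sqrt{19}$ ($K = \frac{9543}{2} - \sqrt{2} \sqrt{-38} = \frac{9543}{2} - \sqrt{2} i \sqrt{38} = \frac{9543}{2} - 2 i \sqrt{19} \approx 4771.5 - 8.7178 i$)
$\sqrt{K + Q} = \sqrt{\left(\frac{9543}{2} - 2 i \sqrt{19}\right) - 34443} = \sqrt{- \frac{59343}{2} - 2 i \sqrt{19}}$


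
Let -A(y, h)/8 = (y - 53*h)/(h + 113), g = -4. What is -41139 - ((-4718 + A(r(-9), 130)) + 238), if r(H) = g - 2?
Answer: -8963305/243 ≈ -36886.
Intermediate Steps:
r(H) = -6 (r(H) = -4 - 2 = -6)
A(y, h) = -8*(y - 53*h)/(113 + h) (A(y, h) = -8*(y - 53*h)/(h + 113) = -8*(y - 53*h)/(113 + h))
-41139 - ((-4718 + A(r(-9), 130)) + 238) = -41139 - ((-4718 + 8*(-1*(-6) + 53*130)/(113 + 130)) + 238) = -41139 - ((-4718 + 8*(6 + 6890)/243) + 238) = -41139 - ((-4718 + 8*(1/243)*6896) + 238) = -41139 - ((-4718 + 55168/243) + 238) = -41139 - (-1091306/243 + 238) = -41139 - 1*(-1033472/243) = -41139 + 1033472/243 = -8963305/243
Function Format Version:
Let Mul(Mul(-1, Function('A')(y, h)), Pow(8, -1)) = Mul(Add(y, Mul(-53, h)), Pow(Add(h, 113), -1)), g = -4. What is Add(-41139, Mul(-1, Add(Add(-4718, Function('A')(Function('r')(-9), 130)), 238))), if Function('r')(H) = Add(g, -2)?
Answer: Rational(-8963305, 243) ≈ -36886.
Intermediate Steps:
Function('r')(H) = -6 (Function('r')(H) = Add(-4, -2) = -6)
Function('A')(y, h) = Mul(-8, Pow(Add(113, h), -1), Add(y, Mul(-53, h))) (Function('A')(y, h) = Mul(-8, Mul(Add(y, Mul(-53, h)), Pow(Add(h, 113), -1))) = Mul(-8, Mul(Add(y, Mul(-53, h)), Pow(Add(113, h), -1))) = Mul(-8, Mul(Pow(Add(113, h), -1), Add(y, Mul(-53, h)))) = Mul(-8, Pow(Add(113, h), -1), Add(y, Mul(-53, h))))
Add(-41139, Mul(-1, Add(Add(-4718, Function('A')(Function('r')(-9), 130)), 238))) = Add(-41139, Mul(-1, Add(Add(-4718, Mul(8, Pow(Add(113, 130), -1), Add(Mul(-1, -6), Mul(53, 130)))), 238))) = Add(-41139, Mul(-1, Add(Add(-4718, Mul(8, Pow(243, -1), Add(6, 6890))), 238))) = Add(-41139, Mul(-1, Add(Add(-4718, Mul(8, Rational(1, 243), 6896)), 238))) = Add(-41139, Mul(-1, Add(Add(-4718, Rational(55168, 243)), 238))) = Add(-41139, Mul(-1, Add(Rational(-1091306, 243), 238))) = Add(-41139, Mul(-1, Rational(-1033472, 243))) = Add(-41139, Rational(1033472, 243)) = Rational(-8963305, 243)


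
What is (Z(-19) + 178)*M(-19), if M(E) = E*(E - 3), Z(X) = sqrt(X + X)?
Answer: 74404 + 418*I*sqrt(38) ≈ 74404.0 + 2576.7*I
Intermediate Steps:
Z(X) = sqrt(2)*sqrt(X) (Z(X) = sqrt(2*X) = sqrt(2)*sqrt(X))
M(E) = E*(-3 + E)
(Z(-19) + 178)*M(-19) = (sqrt(2)*sqrt(-19) + 178)*(-19*(-3 - 19)) = (sqrt(2)*(I*sqrt(19)) + 178)*(-19*(-22)) = (I*sqrt(38) + 178)*418 = (178 + I*sqrt(38))*418 = 74404 + 418*I*sqrt(38)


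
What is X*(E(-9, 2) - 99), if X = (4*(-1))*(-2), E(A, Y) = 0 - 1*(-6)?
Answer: -744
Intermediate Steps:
E(A, Y) = 6 (E(A, Y) = 0 + 6 = 6)
X = 8 (X = -4*(-2) = 8)
X*(E(-9, 2) - 99) = 8*(6 - 99) = 8*(-93) = -744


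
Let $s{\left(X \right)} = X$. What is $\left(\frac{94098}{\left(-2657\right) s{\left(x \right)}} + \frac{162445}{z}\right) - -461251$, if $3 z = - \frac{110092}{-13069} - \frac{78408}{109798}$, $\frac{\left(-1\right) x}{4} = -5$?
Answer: $\frac{38540972426430734861}{73487088551120} \approx 5.2446 \cdot 10^{5}$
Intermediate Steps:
$x = 20$ ($x = \left(-4\right) \left(-5\right) = 20$)
$z = \frac{5531583632}{2152425093}$ ($z = \frac{- \frac{110092}{-13069} - \frac{78408}{109798}}{3} = \frac{\left(-110092\right) \left(- \frac{1}{13069}\right) - \frac{39204}{54899}}{3} = \frac{\frac{110092}{13069} - \frac{39204}{54899}}{3} = \frac{1}{3} \cdot \frac{5531583632}{717475031} = \frac{5531583632}{2152425093} \approx 2.5699$)
$\left(\frac{94098}{\left(-2657\right) s{\left(x \right)}} + \frac{162445}{z}\right) - -461251 = \left(\frac{94098}{\left(-2657\right) 20} + \frac{162445}{\frac{5531583632}{2152425093}}\right) - -461251 = \left(\frac{94098}{-53140} + 162445 \cdot \frac{2152425093}{5531583632}\right) + 461251 = \left(94098 \left(- \frac{1}{53140}\right) + \frac{349650694232385}{5531583632}\right) + 461251 = \left(- \frac{47049}{26570} + \frac{349650694232385}{5531583632}\right) + 461251 = \frac{4644979345138083741}{73487088551120} + 461251 = \frac{38540972426430734861}{73487088551120}$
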